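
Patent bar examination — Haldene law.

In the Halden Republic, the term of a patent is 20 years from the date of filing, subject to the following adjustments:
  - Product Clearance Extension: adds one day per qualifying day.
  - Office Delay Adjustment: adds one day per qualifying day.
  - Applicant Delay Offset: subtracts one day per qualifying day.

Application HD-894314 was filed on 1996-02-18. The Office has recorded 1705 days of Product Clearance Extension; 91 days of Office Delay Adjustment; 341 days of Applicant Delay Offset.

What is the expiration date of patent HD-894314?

February 12, 2020

Base term: filing date + 20 years → 18 February 2016.
Product Clearance Extension: +1705 days → 19 October 2020.
Office Delay Adjustment: +91 days → 18 January 2021.
Applicant Delay Offset: −341 days → 12 February 2020.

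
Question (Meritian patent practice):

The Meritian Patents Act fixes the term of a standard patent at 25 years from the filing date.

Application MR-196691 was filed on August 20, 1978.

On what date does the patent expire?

Filing date + 25 years → 20 August 2003.

August 20, 2003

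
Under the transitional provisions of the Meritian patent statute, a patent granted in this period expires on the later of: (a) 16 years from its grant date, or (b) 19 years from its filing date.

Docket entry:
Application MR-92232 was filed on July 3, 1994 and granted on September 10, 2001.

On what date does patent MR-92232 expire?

(a) grant + 16 years → 10 September 2017.
(b) filing + 19 years → 3 July 2013.
Later of the two: 10 September 2017.

September 10, 2017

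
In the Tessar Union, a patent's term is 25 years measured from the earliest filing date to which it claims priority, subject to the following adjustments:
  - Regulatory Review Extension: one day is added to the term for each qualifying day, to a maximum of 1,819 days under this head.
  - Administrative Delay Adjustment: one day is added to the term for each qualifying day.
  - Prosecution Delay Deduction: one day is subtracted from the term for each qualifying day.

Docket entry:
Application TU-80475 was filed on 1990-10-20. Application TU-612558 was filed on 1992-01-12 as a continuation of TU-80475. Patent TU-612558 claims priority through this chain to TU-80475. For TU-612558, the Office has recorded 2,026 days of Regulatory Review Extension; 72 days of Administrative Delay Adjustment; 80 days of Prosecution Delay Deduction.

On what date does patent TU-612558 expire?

Earliest priority filing: 20 October 1990.
Base term: 20 October 1990 + 25 years → 20 October 2015.
Regulatory Review Extension: 2026 days claimed exceeds the 1819-day cap, so +1819 days → 12 October 2020.
Administrative Delay Adjustment: +72 days → 23 December 2020.
Prosecution Delay Deduction: −80 days → 4 October 2020.

October 4, 2020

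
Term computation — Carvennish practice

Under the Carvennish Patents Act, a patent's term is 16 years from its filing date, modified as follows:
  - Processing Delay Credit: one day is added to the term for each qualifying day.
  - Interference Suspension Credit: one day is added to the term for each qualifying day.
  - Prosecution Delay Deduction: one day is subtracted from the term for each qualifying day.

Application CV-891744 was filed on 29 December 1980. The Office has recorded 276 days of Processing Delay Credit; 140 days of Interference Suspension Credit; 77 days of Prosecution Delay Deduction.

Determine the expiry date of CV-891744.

Base term: filing date + 16 years → 29 December 1996.
Processing Delay Credit: +276 days → 1 October 1997.
Interference Suspension Credit: +140 days → 18 February 1998.
Prosecution Delay Deduction: −77 days → 3 December 1997.

1997-12-03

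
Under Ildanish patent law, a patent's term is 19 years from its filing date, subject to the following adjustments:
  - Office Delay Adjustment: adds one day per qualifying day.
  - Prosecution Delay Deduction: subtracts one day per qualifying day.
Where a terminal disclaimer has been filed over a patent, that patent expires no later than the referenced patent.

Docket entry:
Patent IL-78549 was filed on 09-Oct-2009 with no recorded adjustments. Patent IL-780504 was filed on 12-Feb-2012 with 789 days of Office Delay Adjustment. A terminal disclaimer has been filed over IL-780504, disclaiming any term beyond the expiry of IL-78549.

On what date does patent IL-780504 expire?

2028-10-09

Natural term of IL-780504:
  Base: filing + 19 years → 12 February 2031.
  Office Delay Adjustment: +789 days → 11 April 2033.
Expiry of referenced patent IL-78549:
  Base: filing + 19 years → 9 October 2028.
Terminal disclaimer: IL-780504 expires on the earlier of 11 April 2033 and 9 October 2028.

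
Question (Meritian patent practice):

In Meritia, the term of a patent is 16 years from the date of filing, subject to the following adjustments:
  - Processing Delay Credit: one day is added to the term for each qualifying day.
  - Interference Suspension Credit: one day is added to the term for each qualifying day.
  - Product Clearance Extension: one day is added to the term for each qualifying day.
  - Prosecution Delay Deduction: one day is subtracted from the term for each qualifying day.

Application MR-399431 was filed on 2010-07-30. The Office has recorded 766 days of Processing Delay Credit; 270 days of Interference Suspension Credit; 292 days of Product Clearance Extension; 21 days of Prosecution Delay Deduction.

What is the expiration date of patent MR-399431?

February 26, 2030

Base term: filing date + 16 years → 30 July 2026.
Processing Delay Credit: +766 days → 3 September 2028.
Interference Suspension Credit: +270 days → 31 May 2029.
Product Clearance Extension: +292 days → 19 March 2030.
Prosecution Delay Deduction: −21 days → 26 February 2030.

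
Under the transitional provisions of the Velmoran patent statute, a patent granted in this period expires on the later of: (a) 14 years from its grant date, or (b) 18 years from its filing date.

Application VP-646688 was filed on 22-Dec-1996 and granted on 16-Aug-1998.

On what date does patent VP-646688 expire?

December 22, 2014

(a) grant + 14 years → 16 August 2012.
(b) filing + 18 years → 22 December 2014.
Later of the two: 22 December 2014.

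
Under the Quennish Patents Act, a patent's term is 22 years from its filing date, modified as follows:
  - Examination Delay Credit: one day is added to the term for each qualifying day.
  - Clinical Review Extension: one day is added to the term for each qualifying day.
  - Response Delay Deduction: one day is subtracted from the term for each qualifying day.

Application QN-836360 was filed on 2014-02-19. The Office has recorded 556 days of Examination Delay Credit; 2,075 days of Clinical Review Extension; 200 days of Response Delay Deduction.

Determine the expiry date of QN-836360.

Base term: filing date + 22 years → 19 February 2036.
Examination Delay Credit: +556 days → 28 August 2037.
Clinical Review Extension: +2075 days → 4 May 2043.
Response Delay Deduction: −200 days → 16 October 2042.

2042-10-16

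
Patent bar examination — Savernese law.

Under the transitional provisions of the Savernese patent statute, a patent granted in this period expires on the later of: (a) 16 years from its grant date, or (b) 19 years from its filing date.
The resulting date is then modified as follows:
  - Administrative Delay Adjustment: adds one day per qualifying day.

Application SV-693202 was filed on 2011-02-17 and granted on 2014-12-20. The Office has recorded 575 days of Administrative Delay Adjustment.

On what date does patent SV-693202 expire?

2032-07-17

(a) grant + 16 years → 20 December 2030.
(b) filing + 19 years → 17 February 2030.
Later of the two: 20 December 2030.
Administrative Delay Adjustment: +575 days → 17 July 2032.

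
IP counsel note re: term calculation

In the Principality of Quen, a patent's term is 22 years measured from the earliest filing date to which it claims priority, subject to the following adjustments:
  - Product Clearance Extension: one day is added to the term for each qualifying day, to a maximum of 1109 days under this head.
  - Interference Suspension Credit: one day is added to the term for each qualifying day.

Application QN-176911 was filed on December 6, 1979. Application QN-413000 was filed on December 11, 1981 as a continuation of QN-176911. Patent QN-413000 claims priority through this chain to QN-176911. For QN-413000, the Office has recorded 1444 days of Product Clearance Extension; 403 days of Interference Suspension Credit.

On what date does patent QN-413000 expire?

2006-01-26

Earliest priority filing: 6 December 1979.
Base term: 6 December 1979 + 22 years → 6 December 2001.
Product Clearance Extension: 1444 days claimed exceeds the 1109-day cap, so +1109 days → 19 December 2004.
Interference Suspension Credit: +403 days → 26 January 2006.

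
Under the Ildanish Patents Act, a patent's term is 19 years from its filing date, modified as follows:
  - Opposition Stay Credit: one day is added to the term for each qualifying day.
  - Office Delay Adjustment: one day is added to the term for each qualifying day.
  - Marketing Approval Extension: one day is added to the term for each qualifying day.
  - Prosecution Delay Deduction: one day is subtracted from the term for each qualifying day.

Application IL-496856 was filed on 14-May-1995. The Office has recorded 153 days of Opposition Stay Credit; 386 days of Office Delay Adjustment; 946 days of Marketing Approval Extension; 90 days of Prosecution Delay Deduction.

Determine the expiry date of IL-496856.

Base term: filing date + 19 years → 14 May 2014.
Opposition Stay Credit: +153 days → 14 October 2014.
Office Delay Adjustment: +386 days → 4 November 2015.
Marketing Approval Extension: +946 days → 7 June 2018.
Prosecution Delay Deduction: −90 days → 9 March 2018.

2018-03-09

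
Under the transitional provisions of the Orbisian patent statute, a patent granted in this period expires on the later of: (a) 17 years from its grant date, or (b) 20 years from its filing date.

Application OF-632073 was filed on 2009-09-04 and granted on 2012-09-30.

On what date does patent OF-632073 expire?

(a) grant + 17 years → 30 September 2029.
(b) filing + 20 years → 4 September 2029.
Later of the two: 30 September 2029.

2029-09-30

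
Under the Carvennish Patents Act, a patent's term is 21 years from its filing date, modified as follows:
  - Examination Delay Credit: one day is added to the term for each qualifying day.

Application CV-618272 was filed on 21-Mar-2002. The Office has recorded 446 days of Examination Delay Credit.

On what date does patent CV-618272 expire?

2024-06-09

Base term: filing date + 21 years → 21 March 2023.
Examination Delay Credit: +446 days → 9 June 2024.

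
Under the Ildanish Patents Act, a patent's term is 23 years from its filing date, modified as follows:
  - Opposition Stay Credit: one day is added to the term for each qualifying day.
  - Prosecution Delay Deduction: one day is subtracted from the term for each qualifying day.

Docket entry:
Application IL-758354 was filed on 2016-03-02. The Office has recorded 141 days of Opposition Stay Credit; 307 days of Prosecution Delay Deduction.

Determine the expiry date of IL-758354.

2038-09-17

Base term: filing date + 23 years → 2 March 2039.
Opposition Stay Credit: +141 days → 21 July 2039.
Prosecution Delay Deduction: −307 days → 17 September 2038.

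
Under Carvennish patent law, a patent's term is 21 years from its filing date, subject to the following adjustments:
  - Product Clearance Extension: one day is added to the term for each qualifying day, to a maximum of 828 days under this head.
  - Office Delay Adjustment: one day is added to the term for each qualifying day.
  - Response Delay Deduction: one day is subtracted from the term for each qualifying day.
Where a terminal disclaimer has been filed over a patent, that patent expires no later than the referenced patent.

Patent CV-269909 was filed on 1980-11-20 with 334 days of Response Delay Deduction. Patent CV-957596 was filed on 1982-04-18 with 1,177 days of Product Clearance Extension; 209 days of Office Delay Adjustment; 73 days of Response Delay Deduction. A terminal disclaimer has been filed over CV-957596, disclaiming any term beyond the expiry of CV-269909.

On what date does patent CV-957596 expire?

2000-12-21

Natural term of CV-957596:
  Base: filing + 21 years → 18 April 2003.
  Product Clearance Extension: 1177 days claimed exceeds the 828-day cap, so +828 days → 24 July 2005.
  Office Delay Adjustment: +209 days → 18 February 2006.
  Response Delay Deduction: −73 days → 7 December 2005.
Expiry of referenced patent CV-269909:
  Base: filing + 21 years → 20 November 2001.
  Response Delay Deduction: −334 days → 21 December 2000.
Terminal disclaimer: CV-957596 expires on the earlier of 7 December 2005 and 21 December 2000.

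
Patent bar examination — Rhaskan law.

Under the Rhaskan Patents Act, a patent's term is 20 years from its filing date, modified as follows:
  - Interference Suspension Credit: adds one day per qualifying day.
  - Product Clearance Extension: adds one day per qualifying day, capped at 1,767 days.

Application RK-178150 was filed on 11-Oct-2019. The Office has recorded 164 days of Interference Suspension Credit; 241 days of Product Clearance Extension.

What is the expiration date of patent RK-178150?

Base term: filing date + 20 years → 11 October 2039.
Interference Suspension Credit: +164 days → 23 March 2040.
Product Clearance Extension: 241 days (within the 1767-day cap) → +241 days → 19 November 2040.

2040-11-19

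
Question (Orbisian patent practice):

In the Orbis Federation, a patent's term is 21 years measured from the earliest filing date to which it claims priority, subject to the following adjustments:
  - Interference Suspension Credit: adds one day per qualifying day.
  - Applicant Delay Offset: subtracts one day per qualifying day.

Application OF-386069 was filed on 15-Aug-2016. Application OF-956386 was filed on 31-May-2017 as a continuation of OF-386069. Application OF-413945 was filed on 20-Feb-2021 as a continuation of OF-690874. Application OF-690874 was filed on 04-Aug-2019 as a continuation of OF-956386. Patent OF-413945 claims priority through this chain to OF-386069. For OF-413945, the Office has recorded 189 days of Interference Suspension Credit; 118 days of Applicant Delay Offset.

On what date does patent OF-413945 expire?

October 25, 2037

Earliest priority filing: 15 August 2016.
Base term: 15 August 2016 + 21 years → 15 August 2037.
Interference Suspension Credit: +189 days → 20 February 2038.
Applicant Delay Offset: −118 days → 25 October 2037.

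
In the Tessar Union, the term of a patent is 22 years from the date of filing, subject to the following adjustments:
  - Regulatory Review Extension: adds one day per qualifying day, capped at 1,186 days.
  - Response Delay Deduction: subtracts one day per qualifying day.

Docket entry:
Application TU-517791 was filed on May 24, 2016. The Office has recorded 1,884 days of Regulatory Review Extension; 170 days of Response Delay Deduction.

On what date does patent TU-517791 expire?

2041-03-05

Base term: filing date + 22 years → 24 May 2038.
Regulatory Review Extension: 1884 days claimed exceeds the 1186-day cap, so +1186 days → 22 August 2041.
Response Delay Deduction: −170 days → 5 March 2041.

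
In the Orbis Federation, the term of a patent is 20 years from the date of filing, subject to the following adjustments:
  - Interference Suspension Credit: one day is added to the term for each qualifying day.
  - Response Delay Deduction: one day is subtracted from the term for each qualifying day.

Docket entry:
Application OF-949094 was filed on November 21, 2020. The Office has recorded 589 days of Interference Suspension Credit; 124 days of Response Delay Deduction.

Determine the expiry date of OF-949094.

Base term: filing date + 20 years → 21 November 2040.
Interference Suspension Credit: +589 days → 3 July 2042.
Response Delay Deduction: −124 days → 1 March 2042.

March 1, 2042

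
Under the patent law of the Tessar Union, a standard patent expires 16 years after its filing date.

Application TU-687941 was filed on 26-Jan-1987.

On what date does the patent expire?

Filing date + 16 years → 26 January 2003.

2003-01-26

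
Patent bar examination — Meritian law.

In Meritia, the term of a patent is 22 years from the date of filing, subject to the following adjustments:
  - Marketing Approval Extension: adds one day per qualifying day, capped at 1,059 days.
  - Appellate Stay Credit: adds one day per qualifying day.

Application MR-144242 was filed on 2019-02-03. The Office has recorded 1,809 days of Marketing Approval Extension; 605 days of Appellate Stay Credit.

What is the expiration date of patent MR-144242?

2045-08-25

Base term: filing date + 22 years → 3 February 2041.
Marketing Approval Extension: 1809 days claimed exceeds the 1059-day cap, so +1059 days → 29 December 2043.
Appellate Stay Credit: +605 days → 25 August 2045.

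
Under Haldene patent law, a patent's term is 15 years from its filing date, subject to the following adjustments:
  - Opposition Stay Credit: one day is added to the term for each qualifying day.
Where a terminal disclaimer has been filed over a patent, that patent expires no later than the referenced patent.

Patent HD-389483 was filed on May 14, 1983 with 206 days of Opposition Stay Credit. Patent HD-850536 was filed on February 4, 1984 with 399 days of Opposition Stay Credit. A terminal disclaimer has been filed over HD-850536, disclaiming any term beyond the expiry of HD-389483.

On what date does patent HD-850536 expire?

Natural term of HD-850536:
  Base: filing + 15 years → 4 February 1999.
  Opposition Stay Credit: +399 days → 9 March 2000.
Expiry of referenced patent HD-389483:
  Base: filing + 15 years → 14 May 1998.
  Opposition Stay Credit: +206 days → 6 December 1998.
Terminal disclaimer: HD-850536 expires on the earlier of 9 March 2000 and 6 December 1998.

1998-12-06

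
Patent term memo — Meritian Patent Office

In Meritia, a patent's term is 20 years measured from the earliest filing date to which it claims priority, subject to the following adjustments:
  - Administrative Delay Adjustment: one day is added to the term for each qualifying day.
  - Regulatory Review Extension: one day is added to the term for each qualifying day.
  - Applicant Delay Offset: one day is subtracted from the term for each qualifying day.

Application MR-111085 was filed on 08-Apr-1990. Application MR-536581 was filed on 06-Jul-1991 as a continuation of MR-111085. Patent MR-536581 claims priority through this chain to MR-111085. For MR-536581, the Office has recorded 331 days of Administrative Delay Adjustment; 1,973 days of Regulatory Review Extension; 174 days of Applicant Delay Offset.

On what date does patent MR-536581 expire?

February 6, 2016

Earliest priority filing: 8 April 1990.
Base term: 8 April 1990 + 20 years → 8 April 2010.
Administrative Delay Adjustment: +331 days → 5 March 2011.
Regulatory Review Extension: +1973 days → 29 July 2016.
Applicant Delay Offset: −174 days → 6 February 2016.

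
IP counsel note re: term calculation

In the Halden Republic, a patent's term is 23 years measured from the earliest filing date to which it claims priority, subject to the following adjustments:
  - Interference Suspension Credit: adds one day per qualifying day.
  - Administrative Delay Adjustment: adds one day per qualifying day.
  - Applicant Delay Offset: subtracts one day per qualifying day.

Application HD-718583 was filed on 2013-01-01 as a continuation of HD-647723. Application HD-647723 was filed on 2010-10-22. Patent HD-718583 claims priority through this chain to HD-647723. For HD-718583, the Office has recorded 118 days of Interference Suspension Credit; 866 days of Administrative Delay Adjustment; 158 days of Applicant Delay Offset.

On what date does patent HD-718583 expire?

January 26, 2036

Earliest priority filing: 22 October 2010.
Base term: 22 October 2010 + 23 years → 22 October 2033.
Interference Suspension Credit: +118 days → 17 February 2034.
Administrative Delay Adjustment: +866 days → 2 July 2036.
Applicant Delay Offset: −158 days → 26 January 2036.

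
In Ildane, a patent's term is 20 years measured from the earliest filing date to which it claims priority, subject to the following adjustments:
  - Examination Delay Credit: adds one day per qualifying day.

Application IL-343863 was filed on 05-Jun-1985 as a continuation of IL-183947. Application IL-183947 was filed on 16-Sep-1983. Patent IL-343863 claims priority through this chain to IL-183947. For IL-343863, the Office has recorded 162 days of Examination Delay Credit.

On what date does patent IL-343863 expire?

Earliest priority filing: 16 September 1983.
Base term: 16 September 1983 + 20 years → 16 September 2003.
Examination Delay Credit: +162 days → 25 February 2004.

February 25, 2004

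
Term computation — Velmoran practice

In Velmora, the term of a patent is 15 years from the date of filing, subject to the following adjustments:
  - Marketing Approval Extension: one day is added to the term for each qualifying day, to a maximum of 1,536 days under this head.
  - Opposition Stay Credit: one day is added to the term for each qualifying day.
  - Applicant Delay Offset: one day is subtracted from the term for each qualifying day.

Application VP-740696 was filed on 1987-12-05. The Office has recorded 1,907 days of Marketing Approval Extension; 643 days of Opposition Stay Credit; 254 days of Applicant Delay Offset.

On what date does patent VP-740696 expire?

Base term: filing date + 15 years → 5 December 2002.
Marketing Approval Extension: 1907 days claimed exceeds the 1536-day cap, so +1536 days → 18 February 2007.
Opposition Stay Credit: +643 days → 22 November 2008.
Applicant Delay Offset: −254 days → 13 March 2008.

2008-03-13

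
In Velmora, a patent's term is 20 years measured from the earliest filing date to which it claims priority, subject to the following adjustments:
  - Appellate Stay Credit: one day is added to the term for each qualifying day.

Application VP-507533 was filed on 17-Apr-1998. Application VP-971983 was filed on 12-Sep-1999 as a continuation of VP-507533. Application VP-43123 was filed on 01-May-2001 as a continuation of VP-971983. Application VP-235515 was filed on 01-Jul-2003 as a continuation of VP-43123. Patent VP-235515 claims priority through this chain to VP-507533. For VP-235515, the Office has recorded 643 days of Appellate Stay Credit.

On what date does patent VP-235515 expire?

January 20, 2020

Earliest priority filing: 17 April 1998.
Base term: 17 April 1998 + 20 years → 17 April 2018.
Appellate Stay Credit: +643 days → 20 January 2020.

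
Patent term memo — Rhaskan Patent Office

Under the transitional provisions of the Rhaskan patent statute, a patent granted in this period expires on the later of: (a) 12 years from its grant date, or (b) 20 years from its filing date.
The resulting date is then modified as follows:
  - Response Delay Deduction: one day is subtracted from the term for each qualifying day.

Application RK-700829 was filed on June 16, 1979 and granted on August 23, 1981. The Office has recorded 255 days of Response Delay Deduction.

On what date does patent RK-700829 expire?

(a) grant + 12 years → 23 August 1993.
(b) filing + 20 years → 16 June 1999.
Later of the two: 16 June 1999.
Response Delay Deduction: −255 days → 4 October 1998.

1998-10-04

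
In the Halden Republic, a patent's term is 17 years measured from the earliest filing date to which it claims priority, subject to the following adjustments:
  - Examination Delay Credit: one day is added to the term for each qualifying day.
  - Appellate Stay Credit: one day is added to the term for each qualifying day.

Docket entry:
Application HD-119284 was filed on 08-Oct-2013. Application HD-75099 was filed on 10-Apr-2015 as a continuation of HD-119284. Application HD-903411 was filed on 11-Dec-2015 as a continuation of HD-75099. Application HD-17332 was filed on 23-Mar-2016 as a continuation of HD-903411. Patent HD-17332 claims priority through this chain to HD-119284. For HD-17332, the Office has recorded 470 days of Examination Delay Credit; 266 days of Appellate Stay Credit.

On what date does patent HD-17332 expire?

Earliest priority filing: 8 October 2013.
Base term: 8 October 2013 + 17 years → 8 October 2030.
Examination Delay Credit: +470 days → 21 January 2032.
Appellate Stay Credit: +266 days → 13 October 2032.

2032-10-13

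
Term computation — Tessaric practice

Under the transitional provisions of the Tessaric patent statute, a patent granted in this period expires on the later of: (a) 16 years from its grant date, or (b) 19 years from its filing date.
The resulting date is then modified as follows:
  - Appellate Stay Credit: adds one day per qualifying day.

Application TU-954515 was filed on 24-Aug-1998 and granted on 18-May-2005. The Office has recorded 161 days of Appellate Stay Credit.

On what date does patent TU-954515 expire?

(a) grant + 16 years → 18 May 2021.
(b) filing + 19 years → 24 August 2017.
Later of the two: 18 May 2021.
Appellate Stay Credit: +161 days → 26 October 2021.

October 26, 2021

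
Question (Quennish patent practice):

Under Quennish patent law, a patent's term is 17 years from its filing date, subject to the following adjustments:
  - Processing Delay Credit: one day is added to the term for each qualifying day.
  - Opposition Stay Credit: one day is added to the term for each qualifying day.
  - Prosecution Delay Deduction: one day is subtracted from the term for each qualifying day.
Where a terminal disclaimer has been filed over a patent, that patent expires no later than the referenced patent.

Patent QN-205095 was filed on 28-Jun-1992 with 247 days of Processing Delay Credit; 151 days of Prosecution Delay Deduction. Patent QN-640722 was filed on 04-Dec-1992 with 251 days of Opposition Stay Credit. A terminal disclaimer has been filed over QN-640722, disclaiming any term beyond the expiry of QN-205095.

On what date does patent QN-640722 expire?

Natural term of QN-640722:
  Base: filing + 17 years → 4 December 2009.
  Opposition Stay Credit: +251 days → 12 August 2010.
Expiry of referenced patent QN-205095:
  Base: filing + 17 years → 28 June 2009.
  Processing Delay Credit: +247 days → 2 March 2010.
  Prosecution Delay Deduction: −151 days → 2 October 2009.
Terminal disclaimer: QN-640722 expires on the earlier of 12 August 2010 and 2 October 2009.

2009-10-02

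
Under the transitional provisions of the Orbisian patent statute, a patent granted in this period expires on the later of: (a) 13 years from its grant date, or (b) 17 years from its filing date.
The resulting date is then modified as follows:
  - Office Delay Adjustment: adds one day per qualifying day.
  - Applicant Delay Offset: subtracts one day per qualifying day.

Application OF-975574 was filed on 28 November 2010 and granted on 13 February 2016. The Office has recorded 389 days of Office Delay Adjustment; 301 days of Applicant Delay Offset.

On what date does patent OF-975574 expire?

2029-05-12

(a) grant + 13 years → 13 February 2029.
(b) filing + 17 years → 28 November 2027.
Later of the two: 13 February 2029.
Office Delay Adjustment: +389 days → 9 March 2030.
Applicant Delay Offset: −301 days → 12 May 2029.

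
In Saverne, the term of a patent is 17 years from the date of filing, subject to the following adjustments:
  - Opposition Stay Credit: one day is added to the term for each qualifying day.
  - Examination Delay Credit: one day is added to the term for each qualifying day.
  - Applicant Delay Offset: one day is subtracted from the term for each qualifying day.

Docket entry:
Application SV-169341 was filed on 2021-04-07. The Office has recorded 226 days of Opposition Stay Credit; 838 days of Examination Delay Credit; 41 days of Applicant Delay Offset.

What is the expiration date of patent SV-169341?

2041-01-24

Base term: filing date + 17 years → 7 April 2038.
Opposition Stay Credit: +226 days → 19 November 2038.
Examination Delay Credit: +838 days → 6 March 2041.
Applicant Delay Offset: −41 days → 24 January 2041.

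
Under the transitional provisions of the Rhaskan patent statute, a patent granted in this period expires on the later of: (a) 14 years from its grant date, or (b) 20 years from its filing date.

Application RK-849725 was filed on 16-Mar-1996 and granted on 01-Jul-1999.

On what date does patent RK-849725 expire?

(a) grant + 14 years → 1 July 2013.
(b) filing + 20 years → 16 March 2016.
Later of the two: 16 March 2016.

March 16, 2016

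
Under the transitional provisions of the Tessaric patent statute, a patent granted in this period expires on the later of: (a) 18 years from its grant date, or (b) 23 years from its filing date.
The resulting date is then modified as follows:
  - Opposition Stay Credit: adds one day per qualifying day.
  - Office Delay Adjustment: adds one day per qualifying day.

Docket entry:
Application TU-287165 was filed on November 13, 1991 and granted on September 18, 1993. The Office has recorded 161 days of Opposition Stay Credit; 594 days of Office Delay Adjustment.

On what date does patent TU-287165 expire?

(a) grant + 18 years → 18 September 2011.
(b) filing + 23 years → 13 November 2014.
Later of the two: 13 November 2014.
Opposition Stay Credit: +161 days → 23 April 2015.
Office Delay Adjustment: +594 days → 7 December 2016.

2016-12-07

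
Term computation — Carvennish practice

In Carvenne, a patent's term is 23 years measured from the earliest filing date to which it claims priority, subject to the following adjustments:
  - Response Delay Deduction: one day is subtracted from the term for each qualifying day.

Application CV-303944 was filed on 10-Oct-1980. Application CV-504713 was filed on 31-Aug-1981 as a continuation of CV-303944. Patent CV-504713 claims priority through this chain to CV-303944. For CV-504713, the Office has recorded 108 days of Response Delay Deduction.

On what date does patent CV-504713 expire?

Earliest priority filing: 10 October 1980.
Base term: 10 October 1980 + 23 years → 10 October 2003.
Response Delay Deduction: −108 days → 24 June 2003.

2003-06-24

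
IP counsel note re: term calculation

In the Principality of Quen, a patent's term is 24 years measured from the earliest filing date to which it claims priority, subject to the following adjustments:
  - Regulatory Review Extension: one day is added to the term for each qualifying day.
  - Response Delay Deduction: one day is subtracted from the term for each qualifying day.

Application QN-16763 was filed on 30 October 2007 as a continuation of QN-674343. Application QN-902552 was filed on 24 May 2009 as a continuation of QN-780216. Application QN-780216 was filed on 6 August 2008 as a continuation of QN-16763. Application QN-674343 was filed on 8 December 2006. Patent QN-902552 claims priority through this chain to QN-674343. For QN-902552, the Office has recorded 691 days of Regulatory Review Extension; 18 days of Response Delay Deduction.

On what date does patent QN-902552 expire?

October 11, 2032

Earliest priority filing: 8 December 2006.
Base term: 8 December 2006 + 24 years → 8 December 2030.
Regulatory Review Extension: +691 days → 29 October 2032.
Response Delay Deduction: −18 days → 11 October 2032.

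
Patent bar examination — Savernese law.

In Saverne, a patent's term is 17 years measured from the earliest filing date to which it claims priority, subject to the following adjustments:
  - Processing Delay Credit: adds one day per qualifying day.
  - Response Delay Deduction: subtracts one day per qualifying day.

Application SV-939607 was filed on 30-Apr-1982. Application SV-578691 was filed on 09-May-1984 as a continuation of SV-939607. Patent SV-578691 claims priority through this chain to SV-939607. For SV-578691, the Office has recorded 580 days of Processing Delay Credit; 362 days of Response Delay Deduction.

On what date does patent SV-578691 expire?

Earliest priority filing: 30 April 1982.
Base term: 30 April 1982 + 17 years → 30 April 1999.
Processing Delay Credit: +580 days → 30 November 2000.
Response Delay Deduction: −362 days → 4 December 1999.

1999-12-04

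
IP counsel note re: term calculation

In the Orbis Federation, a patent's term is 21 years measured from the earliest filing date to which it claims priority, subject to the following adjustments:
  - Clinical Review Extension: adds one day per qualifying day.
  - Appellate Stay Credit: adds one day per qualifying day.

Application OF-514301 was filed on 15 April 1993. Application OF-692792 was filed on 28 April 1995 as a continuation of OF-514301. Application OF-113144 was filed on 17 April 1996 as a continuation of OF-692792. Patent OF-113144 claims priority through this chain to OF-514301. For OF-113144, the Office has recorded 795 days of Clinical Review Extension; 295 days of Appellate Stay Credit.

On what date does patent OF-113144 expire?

Earliest priority filing: 15 April 1993.
Base term: 15 April 1993 + 21 years → 15 April 2014.
Clinical Review Extension: +795 days → 18 June 2016.
Appellate Stay Credit: +295 days → 9 April 2017.

2017-04-09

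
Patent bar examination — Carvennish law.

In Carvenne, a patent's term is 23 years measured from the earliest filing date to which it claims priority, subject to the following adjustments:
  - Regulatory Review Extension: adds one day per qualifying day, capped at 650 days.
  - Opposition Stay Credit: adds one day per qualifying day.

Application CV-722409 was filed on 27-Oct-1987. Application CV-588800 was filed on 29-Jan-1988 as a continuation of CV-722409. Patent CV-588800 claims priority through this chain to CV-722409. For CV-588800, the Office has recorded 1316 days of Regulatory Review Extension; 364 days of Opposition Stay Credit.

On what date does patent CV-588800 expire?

2013-08-06

Earliest priority filing: 27 October 1987.
Base term: 27 October 1987 + 23 years → 27 October 2010.
Regulatory Review Extension: 1316 days claimed exceeds the 650-day cap, so +650 days → 7 August 2012.
Opposition Stay Credit: +364 days → 6 August 2013.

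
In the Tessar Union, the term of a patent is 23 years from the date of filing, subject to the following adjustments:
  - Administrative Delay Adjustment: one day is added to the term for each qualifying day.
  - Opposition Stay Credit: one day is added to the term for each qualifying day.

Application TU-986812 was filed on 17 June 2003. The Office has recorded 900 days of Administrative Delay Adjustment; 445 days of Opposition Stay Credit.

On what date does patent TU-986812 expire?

Base term: filing date + 23 years → 17 June 2026.
Administrative Delay Adjustment: +900 days → 3 December 2028.
Opposition Stay Credit: +445 days → 21 February 2030.

2030-02-21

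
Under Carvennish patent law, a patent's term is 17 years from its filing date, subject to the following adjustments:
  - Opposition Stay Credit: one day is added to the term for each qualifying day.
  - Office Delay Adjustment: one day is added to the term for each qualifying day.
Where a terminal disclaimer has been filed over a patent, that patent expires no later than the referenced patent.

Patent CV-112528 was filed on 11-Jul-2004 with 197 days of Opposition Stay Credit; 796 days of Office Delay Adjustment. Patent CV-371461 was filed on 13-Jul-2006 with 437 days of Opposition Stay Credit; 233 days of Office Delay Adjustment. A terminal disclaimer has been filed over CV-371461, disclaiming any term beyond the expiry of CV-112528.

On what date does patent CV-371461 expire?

March 30, 2024

Natural term of CV-371461:
  Base: filing + 17 years → 13 July 2023.
  Opposition Stay Credit: +437 days → 22 September 2024.
  Office Delay Adjustment: +233 days → 13 May 2025.
Expiry of referenced patent CV-112528:
  Base: filing + 17 years → 11 July 2021.
  Opposition Stay Credit: +197 days → 24 January 2022.
  Office Delay Adjustment: +796 days → 30 March 2024.
Terminal disclaimer: CV-371461 expires on the earlier of 13 May 2025 and 30 March 2024.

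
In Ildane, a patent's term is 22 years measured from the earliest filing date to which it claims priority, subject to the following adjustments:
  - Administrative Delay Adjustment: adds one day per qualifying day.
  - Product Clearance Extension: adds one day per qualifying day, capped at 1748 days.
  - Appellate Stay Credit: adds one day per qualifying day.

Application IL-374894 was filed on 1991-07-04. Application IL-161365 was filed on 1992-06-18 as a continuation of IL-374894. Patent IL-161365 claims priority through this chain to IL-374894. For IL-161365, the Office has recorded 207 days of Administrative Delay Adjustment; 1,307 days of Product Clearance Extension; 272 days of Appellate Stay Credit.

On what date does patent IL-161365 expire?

May 25, 2018

Earliest priority filing: 4 July 1991.
Base term: 4 July 1991 + 22 years → 4 July 2013.
Administrative Delay Adjustment: +207 days → 27 January 2014.
Product Clearance Extension: 1307 days (within the 1748-day cap) → +1307 days → 26 August 2017.
Appellate Stay Credit: +272 days → 25 May 2018.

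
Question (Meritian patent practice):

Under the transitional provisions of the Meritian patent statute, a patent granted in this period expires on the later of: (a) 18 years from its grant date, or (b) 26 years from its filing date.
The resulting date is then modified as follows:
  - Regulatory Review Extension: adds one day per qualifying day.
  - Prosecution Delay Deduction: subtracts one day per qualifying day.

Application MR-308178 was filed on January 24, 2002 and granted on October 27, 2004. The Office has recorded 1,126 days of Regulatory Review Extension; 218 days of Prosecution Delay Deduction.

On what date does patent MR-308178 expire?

July 20, 2030

(a) grant + 18 years → 27 October 2022.
(b) filing + 26 years → 24 January 2028.
Later of the two: 24 January 2028.
Regulatory Review Extension: +1126 days → 23 February 2031.
Prosecution Delay Deduction: −218 days → 20 July 2030.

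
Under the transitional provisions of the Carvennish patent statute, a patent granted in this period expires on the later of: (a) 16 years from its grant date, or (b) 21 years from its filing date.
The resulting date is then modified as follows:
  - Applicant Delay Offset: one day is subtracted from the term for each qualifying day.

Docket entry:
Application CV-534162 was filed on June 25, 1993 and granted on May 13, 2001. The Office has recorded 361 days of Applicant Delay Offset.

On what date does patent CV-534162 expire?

May 17, 2016

(a) grant + 16 years → 13 May 2017.
(b) filing + 21 years → 25 June 2014.
Later of the two: 13 May 2017.
Applicant Delay Offset: −361 days → 17 May 2016.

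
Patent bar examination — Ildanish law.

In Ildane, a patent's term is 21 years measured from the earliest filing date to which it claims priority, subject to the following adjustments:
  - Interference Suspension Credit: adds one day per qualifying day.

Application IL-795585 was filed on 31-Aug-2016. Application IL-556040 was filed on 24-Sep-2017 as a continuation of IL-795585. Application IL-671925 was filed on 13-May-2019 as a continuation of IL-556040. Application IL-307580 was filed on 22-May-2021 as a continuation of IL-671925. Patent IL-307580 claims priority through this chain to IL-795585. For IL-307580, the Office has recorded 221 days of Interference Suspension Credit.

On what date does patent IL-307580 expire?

2038-04-09

Earliest priority filing: 31 August 2016.
Base term: 31 August 2016 + 21 years → 31 August 2037.
Interference Suspension Credit: +221 days → 9 April 2038.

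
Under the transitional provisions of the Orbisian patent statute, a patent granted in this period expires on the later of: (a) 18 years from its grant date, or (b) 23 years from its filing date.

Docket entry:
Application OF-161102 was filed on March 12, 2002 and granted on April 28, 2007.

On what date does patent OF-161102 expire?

April 28, 2025

(a) grant + 18 years → 28 April 2025.
(b) filing + 23 years → 12 March 2025.
Later of the two: 28 April 2025.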